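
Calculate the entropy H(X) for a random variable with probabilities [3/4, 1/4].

H(X) = -Σ p(x) log₂ p(x)
  -3/4 × log₂(3/4) = 0.3113
  -1/4 × log₂(1/4) = 0.5000
H(X) = 0.8113 bits


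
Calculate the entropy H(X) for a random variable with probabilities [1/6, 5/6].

H(X) = -Σ p(x) log₂ p(x)
  -1/6 × log₂(1/6) = 0.4308
  -5/6 × log₂(5/6) = 0.2192
H(X) = 0.6500 bits


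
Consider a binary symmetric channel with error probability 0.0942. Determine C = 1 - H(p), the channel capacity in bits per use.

For BSC with error probability p:
C = 1 - H(p) where H(p) is binary entropy
H(0.0942) = -0.0942 × log₂(0.0942) - 0.9058 × log₂(0.9058)
H(p) = 0.4503
C = 1 - 0.4503 = 0.5497 bits/use


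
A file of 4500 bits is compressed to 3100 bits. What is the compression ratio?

Compression ratio = Original / Compressed
= 4500 / 3100 = 1.45:1


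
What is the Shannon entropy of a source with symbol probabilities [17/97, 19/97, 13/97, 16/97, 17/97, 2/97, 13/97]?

H(X) = -Σ p(x) log₂ p(x)
  -17/97 × log₂(17/97) = 0.4403
  -19/97 × log₂(19/97) = 0.4607
  -13/97 × log₂(13/97) = 0.3886
  -16/97 × log₂(16/97) = 0.4289
  -17/97 × log₂(17/97) = 0.4403
  -2/97 × log₂(2/97) = 0.1155
  -13/97 × log₂(13/97) = 0.3886
H(X) = 2.6628 bits


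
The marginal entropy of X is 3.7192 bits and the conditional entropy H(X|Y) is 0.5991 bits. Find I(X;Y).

I(X;Y) = H(X) - H(X|Y)
I(X;Y) = 3.7192 - 0.5991 = 3.1201 bits


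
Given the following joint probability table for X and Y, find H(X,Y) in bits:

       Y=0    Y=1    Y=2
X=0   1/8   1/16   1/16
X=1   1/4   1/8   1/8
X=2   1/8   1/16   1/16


H(X,Y) = -Σ p(x,y) log₂ p(x,y)
  p(0,0)=1/8: -0.1250 × log₂(0.1250) = 0.3750
  p(0,1)=1/16: -0.0625 × log₂(0.0625) = 0.2500
  p(0,2)=1/16: -0.0625 × log₂(0.0625) = 0.2500
  p(1,0)=1/4: -0.2500 × log₂(0.2500) = 0.5000
  p(1,1)=1/8: -0.1250 × log₂(0.1250) = 0.3750
  p(1,2)=1/8: -0.1250 × log₂(0.1250) = 0.3750
  p(2,0)=1/8: -0.1250 × log₂(0.1250) = 0.3750
  p(2,1)=1/16: -0.0625 × log₂(0.0625) = 0.2500
  p(2,2)=1/16: -0.0625 × log₂(0.0625) = 0.2500
H(X,Y) = 3.0000 bits


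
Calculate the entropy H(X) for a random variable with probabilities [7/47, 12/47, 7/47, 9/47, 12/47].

H(X) = -Σ p(x) log₂ p(x)
  -7/47 × log₂(7/47) = 0.4092
  -12/47 × log₂(12/47) = 0.5029
  -7/47 × log₂(7/47) = 0.4092
  -9/47 × log₂(9/47) = 0.4566
  -12/47 × log₂(12/47) = 0.5029
H(X) = 2.2807 bits


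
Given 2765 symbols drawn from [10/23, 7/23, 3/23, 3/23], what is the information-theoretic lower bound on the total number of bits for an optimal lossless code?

Entropy H = 1.8114 bits/symbol
Minimum bits = H × n = 1.8114 × 2765
= 5008.42 bits


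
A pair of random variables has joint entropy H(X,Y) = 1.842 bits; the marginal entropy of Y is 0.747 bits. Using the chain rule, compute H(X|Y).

Chain rule: H(X,Y) = H(X|Y) + H(Y)
H(X|Y) = H(X,Y) - H(Y) = 1.842 - 0.747 = 1.095 bits


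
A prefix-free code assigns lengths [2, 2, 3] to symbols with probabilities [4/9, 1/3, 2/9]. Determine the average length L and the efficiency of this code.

Average length L = Σ p_i × l_i = 2.2222 bits
Entropy H = 1.5305 bits
Efficiency η = H/L × 100% = 68.87%


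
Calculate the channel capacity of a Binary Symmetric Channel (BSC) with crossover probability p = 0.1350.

For BSC with error probability p:
C = 1 - H(p) where H(p) is binary entropy
H(0.1350) = -0.1350 × log₂(0.1350) - 0.8650 × log₂(0.8650)
H(p) = 0.5710
C = 1 - 0.5710 = 0.4290 bits/use


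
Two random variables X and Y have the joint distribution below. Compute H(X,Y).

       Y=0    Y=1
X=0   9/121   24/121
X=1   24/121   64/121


H(X,Y) = -Σ p(x,y) log₂ p(x,y)
  p(0,0)=9/121: -0.0744 × log₂(0.0744) = 0.2788
  p(0,1)=24/121: -0.1983 × log₂(0.1983) = 0.4629
  p(1,0)=24/121: -0.1983 × log₂(0.1983) = 0.4629
  p(1,1)=64/121: -0.5289 × log₂(0.5289) = 0.4860
H(X,Y) = 1.6907 bits


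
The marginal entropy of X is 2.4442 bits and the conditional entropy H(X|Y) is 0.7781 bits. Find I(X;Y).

I(X;Y) = H(X) - H(X|Y)
I(X;Y) = 2.4442 - 0.7781 = 1.6661 bits


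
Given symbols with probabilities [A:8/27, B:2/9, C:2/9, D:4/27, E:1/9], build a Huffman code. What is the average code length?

Huffman tree construction:
Combine smallest probabilities repeatedly
Resulting codes:
  A: 11 (length 2)
  B: 00 (length 2)
  C: 01 (length 2)
  D: 101 (length 3)
  E: 100 (length 3)
Average length = Σ p(s) × length(s) = 2.2593 bits


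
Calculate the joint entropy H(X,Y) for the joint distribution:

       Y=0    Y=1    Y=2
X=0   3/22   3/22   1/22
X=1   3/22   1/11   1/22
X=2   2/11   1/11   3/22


H(X,Y) = -Σ p(x,y) log₂ p(x,y)
  p(0,0)=3/22: -0.1364 × log₂(0.1364) = 0.3920
  p(0,1)=3/22: -0.1364 × log₂(0.1364) = 0.3920
  p(0,2)=1/22: -0.0455 × log₂(0.0455) = 0.2027
  p(1,0)=3/22: -0.1364 × log₂(0.1364) = 0.3920
  p(1,1)=1/11: -0.0909 × log₂(0.0909) = 0.3145
  p(1,2)=1/22: -0.0455 × log₂(0.0455) = 0.2027
  p(2,0)=2/11: -0.1818 × log₂(0.1818) = 0.4472
  p(2,1)=1/11: -0.0909 × log₂(0.0909) = 0.3145
  p(2,2)=3/22: -0.1364 × log₂(0.1364) = 0.3920
H(X,Y) = 3.0495 bits


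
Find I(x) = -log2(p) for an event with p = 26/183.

Information content I(x) = -log₂(p(x))
I = -log₂(26/183) = -log₂(0.1421)
I = 2.8153 bits


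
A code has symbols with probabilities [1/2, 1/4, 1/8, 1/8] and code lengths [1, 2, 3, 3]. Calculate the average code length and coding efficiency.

Average length L = Σ p_i × l_i = 1.7500 bits
Entropy H = 1.7500 bits
Efficiency η = H/L × 100% = 100.00%


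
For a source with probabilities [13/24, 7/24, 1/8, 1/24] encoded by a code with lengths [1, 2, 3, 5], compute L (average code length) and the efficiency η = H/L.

Average length L = Σ p_i × l_i = 1.7083 bits
Entropy H = 1.5636 bits
Efficiency η = H/L × 100% = 91.53%


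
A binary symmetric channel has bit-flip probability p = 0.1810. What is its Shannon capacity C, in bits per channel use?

For BSC with error probability p:
C = 1 - H(p) where H(p) is binary entropy
H(0.1810) = -0.1810 × log₂(0.1810) - 0.8190 × log₂(0.8190)
H(p) = 0.6823
C = 1 - 0.6823 = 0.3177 bits/use


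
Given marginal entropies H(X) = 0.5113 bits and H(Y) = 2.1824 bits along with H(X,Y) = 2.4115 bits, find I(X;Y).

I(X;Y) = H(X) + H(Y) - H(X,Y)
I(X;Y) = 0.5113 + 2.1824 - 2.4115 = 0.2822 bits


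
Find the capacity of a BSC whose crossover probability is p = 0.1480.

For BSC with error probability p:
C = 1 - H(p) where H(p) is binary entropy
H(0.1480) = -0.1480 × log₂(0.1480) - 0.8520 × log₂(0.8520)
H(p) = 0.6048
C = 1 - 0.6048 = 0.3952 bits/use


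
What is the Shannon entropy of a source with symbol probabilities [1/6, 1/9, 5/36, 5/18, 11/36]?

H(X) = -Σ p(x) log₂ p(x)
  -1/6 × log₂(1/6) = 0.4308
  -1/9 × log₂(1/9) = 0.3522
  -5/36 × log₂(5/36) = 0.3956
  -5/18 × log₂(5/18) = 0.5133
  -11/36 × log₂(11/36) = 0.5227
H(X) = 2.2146 bits


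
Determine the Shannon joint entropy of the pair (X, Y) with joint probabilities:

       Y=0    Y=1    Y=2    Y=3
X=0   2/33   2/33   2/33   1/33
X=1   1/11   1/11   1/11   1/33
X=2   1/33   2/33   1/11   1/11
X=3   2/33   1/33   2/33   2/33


H(X,Y) = -Σ p(x,y) log₂ p(x,y)
  p(0,0)=2/33: -0.0606 × log₂(0.0606) = 0.2451
  p(0,1)=2/33: -0.0606 × log₂(0.0606) = 0.2451
  p(0,2)=2/33: -0.0606 × log₂(0.0606) = 0.2451
  p(0,3)=1/33: -0.0303 × log₂(0.0303) = 0.1529
  p(1,0)=1/11: -0.0909 × log₂(0.0909) = 0.3145
  p(1,1)=1/11: -0.0909 × log₂(0.0909) = 0.3145
  p(1,2)=1/11: -0.0909 × log₂(0.0909) = 0.3145
  p(1,3)=1/33: -0.0303 × log₂(0.0303) = 0.1529
  p(2,0)=1/33: -0.0303 × log₂(0.0303) = 0.1529
  p(2,1)=2/33: -0.0606 × log₂(0.0606) = 0.2451
  p(2,2)=1/11: -0.0909 × log₂(0.0909) = 0.3145
  p(2,3)=1/11: -0.0909 × log₂(0.0909) = 0.3145
  p(3,0)=2/33: -0.0606 × log₂(0.0606) = 0.2451
  p(3,1)=1/33: -0.0303 × log₂(0.0303) = 0.1529
  p(3,2)=2/33: -0.0606 × log₂(0.0606) = 0.2451
  p(3,3)=2/33: -0.0606 × log₂(0.0606) = 0.2451
H(X,Y) = 3.8997 bits


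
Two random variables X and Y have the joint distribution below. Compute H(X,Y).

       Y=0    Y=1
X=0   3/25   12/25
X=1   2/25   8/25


H(X,Y) = -Σ p(x,y) log₂ p(x,y)
  p(0,0)=3/25: -0.1200 × log₂(0.1200) = 0.3671
  p(0,1)=12/25: -0.4800 × log₂(0.4800) = 0.5083
  p(1,0)=2/25: -0.0800 × log₂(0.0800) = 0.2915
  p(1,1)=8/25: -0.3200 × log₂(0.3200) = 0.5260
H(X,Y) = 1.6929 bits


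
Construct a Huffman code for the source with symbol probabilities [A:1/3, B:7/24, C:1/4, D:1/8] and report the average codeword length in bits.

Huffman tree construction:
Combine smallest probabilities repeatedly
Resulting codes:
  A: 11 (length 2)
  B: 10 (length 2)
  C: 01 (length 2)
  D: 00 (length 2)
Average length = Σ p(s) × length(s) = 2.0000 bits


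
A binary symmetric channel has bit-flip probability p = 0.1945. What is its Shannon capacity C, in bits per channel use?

For BSC with error probability p:
C = 1 - H(p) where H(p) is binary entropy
H(0.1945) = -0.1945 × log₂(0.1945) - 0.8055 × log₂(0.8055)
H(p) = 0.7108
C = 1 - 0.7108 = 0.2892 bits/use


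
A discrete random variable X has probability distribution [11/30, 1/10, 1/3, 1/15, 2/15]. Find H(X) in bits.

H(X) = -Σ p(x) log₂ p(x)
  -11/30 × log₂(11/30) = 0.5307
  -1/10 × log₂(1/10) = 0.3322
  -1/3 × log₂(1/3) = 0.5283
  -1/15 × log₂(1/15) = 0.2605
  -2/15 × log₂(2/15) = 0.3876
H(X) = 2.0393 bits


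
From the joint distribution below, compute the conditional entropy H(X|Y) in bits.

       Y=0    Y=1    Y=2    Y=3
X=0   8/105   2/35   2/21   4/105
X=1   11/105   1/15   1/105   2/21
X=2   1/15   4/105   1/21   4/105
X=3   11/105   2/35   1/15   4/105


H(X|Y) = Σ_y p(y) H(X|Y=y)
  p(Y=0) = 37/105, H(X|Y=0) = 1.9727
  p(Y=1) = 23/105, H(X|Y=1) = 1.9726
  p(Y=2) = 23/105, H(X|Y=2) = 1.7201
  p(Y=3) = 22/105, H(X|Y=3) = 1.8586
H(X|Y) = 0.3524×1.9727 + 0.2190×1.9726 + 0.2190×1.7201 + 0.2095×1.8586 = 1.8934 bits


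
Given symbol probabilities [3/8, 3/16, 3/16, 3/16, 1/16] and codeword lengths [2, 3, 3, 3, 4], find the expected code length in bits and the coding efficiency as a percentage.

Average length L = Σ p_i × l_i = 2.6875 bits
Entropy H = 2.1391 bits
Efficiency η = H/L × 100% = 79.59%


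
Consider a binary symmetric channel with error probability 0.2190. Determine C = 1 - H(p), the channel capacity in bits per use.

For BSC with error probability p:
C = 1 - H(p) where H(p) is binary entropy
H(0.2190) = -0.2190 × log₂(0.2190) - 0.7810 × log₂(0.7810)
H(p) = 0.7583
C = 1 - 0.7583 = 0.2417 bits/use


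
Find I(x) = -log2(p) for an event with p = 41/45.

Information content I(x) = -log₂(p(x))
I = -log₂(41/45) = -log₂(0.9111)
I = 0.1343 bits


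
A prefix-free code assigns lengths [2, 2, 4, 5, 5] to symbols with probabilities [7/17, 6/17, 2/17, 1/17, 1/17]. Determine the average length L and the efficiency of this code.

Average length L = Σ p_i × l_i = 2.5882 bits
Entropy H = 1.9015 bits
Efficiency η = H/L × 100% = 73.47%


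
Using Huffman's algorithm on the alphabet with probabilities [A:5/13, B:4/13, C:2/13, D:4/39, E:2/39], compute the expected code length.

Huffman tree construction:
Combine smallest probabilities repeatedly
Resulting codes:
  A: 0 (length 1)
  B: 10 (length 2)
  C: 110 (length 3)
  D: 1111 (length 4)
  E: 1110 (length 4)
Average length = Σ p(s) × length(s) = 2.0769 bits


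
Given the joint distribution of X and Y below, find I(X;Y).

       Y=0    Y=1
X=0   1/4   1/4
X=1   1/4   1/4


H(X) = 1.0000, H(Y) = 1.0000, H(X,Y) = 2.0000
I(X;Y) = H(X) + H(Y) - H(X,Y) = 0.0000 bits


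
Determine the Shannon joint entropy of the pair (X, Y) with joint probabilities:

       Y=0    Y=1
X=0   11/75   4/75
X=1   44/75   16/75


H(X,Y) = -Σ p(x,y) log₂ p(x,y)
  p(0,0)=11/75: -0.1467 × log₂(0.1467) = 0.4062
  p(0,1)=4/75: -0.0533 × log₂(0.0533) = 0.2255
  p(1,0)=44/75: -0.5867 × log₂(0.5867) = 0.4514
  p(1,1)=16/75: -0.2133 × log₂(0.2133) = 0.4755
H(X,Y) = 1.5586 bits


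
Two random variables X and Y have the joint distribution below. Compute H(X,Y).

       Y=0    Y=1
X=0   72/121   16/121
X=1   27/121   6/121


H(X,Y) = -Σ p(x,y) log₂ p(x,y)
  p(0,0)=72/121: -0.5950 × log₂(0.5950) = 0.4456
  p(0,1)=16/121: -0.1322 × log₂(0.1322) = 0.3860
  p(1,0)=27/121: -0.2231 × log₂(0.2231) = 0.4829
  p(1,1)=6/121: -0.0496 × log₂(0.0496) = 0.2149
H(X,Y) = 1.5294 bits


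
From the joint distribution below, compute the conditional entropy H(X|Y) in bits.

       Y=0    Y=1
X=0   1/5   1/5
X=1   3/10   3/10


H(X|Y) = Σ_y p(y) H(X|Y=y)
  p(Y=0) = 1/2, H(X|Y=0) = 0.9710
  p(Y=1) = 1/2, H(X|Y=1) = 0.9710
H(X|Y) = 0.5000×0.9710 + 0.5000×0.9710 = 0.9710 bits


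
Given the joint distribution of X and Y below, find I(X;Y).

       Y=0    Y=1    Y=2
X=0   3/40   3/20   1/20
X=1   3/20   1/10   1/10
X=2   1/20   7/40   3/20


H(X) = 1.5729, H(Y) = 1.5579, H(X,Y) = 3.0485
I(X;Y) = H(X) + H(Y) - H(X,Y) = 0.0823 bits


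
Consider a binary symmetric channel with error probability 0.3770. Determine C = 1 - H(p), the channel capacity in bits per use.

For BSC with error probability p:
C = 1 - H(p) where H(p) is binary entropy
H(0.3770) = -0.3770 × log₂(0.3770) - 0.6230 × log₂(0.6230)
H(p) = 0.9559
C = 1 - 0.9559 = 0.0441 bits/use


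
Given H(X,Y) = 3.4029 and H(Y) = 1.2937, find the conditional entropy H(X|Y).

Chain rule: H(X,Y) = H(X|Y) + H(Y)
H(X|Y) = H(X,Y) - H(Y) = 3.4029 - 1.2937 = 2.1092 bits


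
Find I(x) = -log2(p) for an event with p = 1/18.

Information content I(x) = -log₂(p(x))
I = -log₂(1/18) = -log₂(0.0556)
I = 4.1699 bits


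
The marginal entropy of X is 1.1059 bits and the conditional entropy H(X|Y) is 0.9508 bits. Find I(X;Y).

I(X;Y) = H(X) - H(X|Y)
I(X;Y) = 1.1059 - 0.9508 = 0.1551 bits


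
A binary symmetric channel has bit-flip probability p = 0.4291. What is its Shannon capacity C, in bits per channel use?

For BSC with error probability p:
C = 1 - H(p) where H(p) is binary entropy
H(0.4291) = -0.4291 × log₂(0.4291) - 0.5709 × log₂(0.5709)
H(p) = 0.9854
C = 1 - 0.9854 = 0.0146 bits/use


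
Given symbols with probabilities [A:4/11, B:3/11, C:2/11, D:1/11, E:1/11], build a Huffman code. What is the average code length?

Huffman tree construction:
Combine smallest probabilities repeatedly
Resulting codes:
  A: 11 (length 2)
  B: 10 (length 2)
  C: 00 (length 2)
  D: 010 (length 3)
  E: 011 (length 3)
Average length = Σ p(s) × length(s) = 2.1818 bits


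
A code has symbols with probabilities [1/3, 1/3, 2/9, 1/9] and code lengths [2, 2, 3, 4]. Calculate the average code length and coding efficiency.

Average length L = Σ p_i × l_i = 2.4444 bits
Entropy H = 1.8911 bits
Efficiency η = H/L × 100% = 77.36%


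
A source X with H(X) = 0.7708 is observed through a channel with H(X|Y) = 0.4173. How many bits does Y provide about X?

I(X;Y) = H(X) - H(X|Y)
I(X;Y) = 0.7708 - 0.4173 = 0.3535 bits


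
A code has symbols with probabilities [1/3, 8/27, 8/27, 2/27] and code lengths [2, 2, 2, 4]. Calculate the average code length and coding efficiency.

Average length L = Σ p_i × l_i = 2.1481 bits
Entropy H = 1.8464 bits
Efficiency η = H/L × 100% = 85.95%


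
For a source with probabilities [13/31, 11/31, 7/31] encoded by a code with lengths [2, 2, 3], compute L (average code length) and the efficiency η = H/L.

Average length L = Σ p_i × l_i = 2.2258 bits
Entropy H = 1.5409 bits
Efficiency η = H/L × 100% = 69.23%


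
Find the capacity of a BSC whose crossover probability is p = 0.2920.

For BSC with error probability p:
C = 1 - H(p) where H(p) is binary entropy
H(0.2920) = -0.2920 × log₂(0.2920) - 0.7080 × log₂(0.7080)
H(p) = 0.8713
C = 1 - 0.8713 = 0.1287 bits/use


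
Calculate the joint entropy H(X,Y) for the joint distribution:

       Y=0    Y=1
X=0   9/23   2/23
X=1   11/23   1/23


H(X,Y) = -Σ p(x,y) log₂ p(x,y)
  p(0,0)=9/23: -0.3913 × log₂(0.3913) = 0.5297
  p(0,1)=2/23: -0.0870 × log₂(0.0870) = 0.3064
  p(1,0)=11/23: -0.4783 × log₂(0.4783) = 0.5089
  p(1,1)=1/23: -0.0435 × log₂(0.0435) = 0.1967
H(X,Y) = 1.5417 bits


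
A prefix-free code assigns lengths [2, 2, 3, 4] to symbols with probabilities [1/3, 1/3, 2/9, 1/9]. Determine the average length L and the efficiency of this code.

Average length L = Σ p_i × l_i = 2.4444 bits
Entropy H = 1.8911 bits
Efficiency η = H/L × 100% = 77.36%


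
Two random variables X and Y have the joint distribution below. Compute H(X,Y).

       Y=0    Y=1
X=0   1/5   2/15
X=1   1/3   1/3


H(X,Y) = -Σ p(x,y) log₂ p(x,y)
  p(0,0)=1/5: -0.2000 × log₂(0.2000) = 0.4644
  p(0,1)=2/15: -0.1333 × log₂(0.1333) = 0.3876
  p(1,0)=1/3: -0.3333 × log₂(0.3333) = 0.5283
  p(1,1)=1/3: -0.3333 × log₂(0.3333) = 0.5283
H(X,Y) = 1.9086 bits


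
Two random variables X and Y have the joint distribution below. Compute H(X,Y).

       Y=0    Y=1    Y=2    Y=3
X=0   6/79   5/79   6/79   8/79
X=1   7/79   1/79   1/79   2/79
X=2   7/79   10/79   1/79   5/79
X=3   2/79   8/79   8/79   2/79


H(X,Y) = -Σ p(x,y) log₂ p(x,y)
  p(0,0)=6/79: -0.0759 × log₂(0.0759) = 0.2824
  p(0,1)=5/79: -0.0633 × log₂(0.0633) = 0.2520
  p(0,2)=6/79: -0.0759 × log₂(0.0759) = 0.2824
  p(0,3)=8/79: -0.1013 × log₂(0.1013) = 0.3346
  p(1,0)=7/79: -0.0886 × log₂(0.0886) = 0.3098
  p(1,1)=1/79: -0.0127 × log₂(0.0127) = 0.0798
  p(1,2)=1/79: -0.0127 × log₂(0.0127) = 0.0798
  p(1,3)=2/79: -0.0253 × log₂(0.0253) = 0.1343
  p(2,0)=7/79: -0.0886 × log₂(0.0886) = 0.3098
  p(2,1)=10/79: -0.1266 × log₂(0.1266) = 0.3774
  p(2,2)=1/79: -0.0127 × log₂(0.0127) = 0.0798
  p(2,3)=5/79: -0.0633 × log₂(0.0633) = 0.2520
  p(3,0)=2/79: -0.0253 × log₂(0.0253) = 0.1343
  p(3,1)=8/79: -0.1013 × log₂(0.1013) = 0.3346
  p(3,2)=8/79: -0.1013 × log₂(0.1013) = 0.3346
  p(3,3)=2/79: -0.0253 × log₂(0.0253) = 0.1343
H(X,Y) = 3.7119 bits


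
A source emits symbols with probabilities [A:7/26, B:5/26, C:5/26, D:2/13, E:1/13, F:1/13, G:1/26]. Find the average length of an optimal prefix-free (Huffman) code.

Huffman tree construction:
Combine smallest probabilities repeatedly
Resulting codes:
  A: 10 (length 2)
  B: 111 (length 3)
  C: 00 (length 2)
  D: 110 (length 3)
  E: 0111 (length 4)
  F: 010 (length 3)
  G: 0110 (length 4)
Average length = Σ p(s) × length(s) = 2.6538 bits


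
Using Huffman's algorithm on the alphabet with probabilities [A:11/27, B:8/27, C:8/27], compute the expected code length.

Huffman tree construction:
Combine smallest probabilities repeatedly
Resulting codes:
  A: 0 (length 1)
  B: 10 (length 2)
  C: 11 (length 2)
Average length = Σ p(s) × length(s) = 1.5926 bits


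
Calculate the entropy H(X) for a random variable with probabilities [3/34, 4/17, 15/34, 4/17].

H(X) = -Σ p(x) log₂ p(x)
  -3/34 × log₂(3/34) = 0.3090
  -4/17 × log₂(4/17) = 0.4912
  -15/34 × log₂(15/34) = 0.5208
  -4/17 × log₂(4/17) = 0.4912
H(X) = 1.8122 bits


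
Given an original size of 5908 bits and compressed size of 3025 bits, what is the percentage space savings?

Space savings = (1 - Compressed/Original) × 100%
= (1 - 3025/5908) × 100%
= 48.80%


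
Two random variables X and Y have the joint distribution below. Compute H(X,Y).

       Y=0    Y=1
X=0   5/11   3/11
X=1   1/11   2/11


H(X,Y) = -Σ p(x,y) log₂ p(x,y)
  p(0,0)=5/11: -0.4545 × log₂(0.4545) = 0.5170
  p(0,1)=3/11: -0.2727 × log₂(0.2727) = 0.5112
  p(1,0)=1/11: -0.0909 × log₂(0.0909) = 0.3145
  p(1,1)=2/11: -0.1818 × log₂(0.1818) = 0.4472
H(X,Y) = 1.7899 bits


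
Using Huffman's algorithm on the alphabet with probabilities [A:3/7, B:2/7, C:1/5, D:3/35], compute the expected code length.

Huffman tree construction:
Combine smallest probabilities repeatedly
Resulting codes:
  A: 0 (length 1)
  B: 10 (length 2)
  C: 111 (length 3)
  D: 110 (length 3)
Average length = Σ p(s) × length(s) = 1.8571 bits


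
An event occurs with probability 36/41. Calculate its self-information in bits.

Information content I(x) = -log₂(p(x))
I = -log₂(36/41) = -log₂(0.8780)
I = 0.1876 bits


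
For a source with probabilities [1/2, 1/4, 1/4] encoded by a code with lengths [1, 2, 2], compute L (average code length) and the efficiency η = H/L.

Average length L = Σ p_i × l_i = 1.5000 bits
Entropy H = 1.5000 bits
Efficiency η = H/L × 100% = 100.00%


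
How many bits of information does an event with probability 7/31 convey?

Information content I(x) = -log₂(p(x))
I = -log₂(7/31) = -log₂(0.2258)
I = 2.1468 bits


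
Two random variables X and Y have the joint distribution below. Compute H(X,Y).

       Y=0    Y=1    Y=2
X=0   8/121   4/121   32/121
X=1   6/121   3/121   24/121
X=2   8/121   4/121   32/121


H(X,Y) = -Σ p(x,y) log₂ p(x,y)
  p(0,0)=8/121: -0.0661 × log₂(0.0661) = 0.2591
  p(0,1)=4/121: -0.0331 × log₂(0.0331) = 0.1626
  p(0,2)=32/121: -0.2645 × log₂(0.2645) = 0.5075
  p(1,0)=6/121: -0.0496 × log₂(0.0496) = 0.2149
  p(1,1)=3/121: -0.0248 × log₂(0.0248) = 0.1322
  p(1,2)=24/121: -0.1983 × log₂(0.1983) = 0.4629
  p(2,0)=8/121: -0.0661 × log₂(0.0661) = 0.2591
  p(2,1)=4/121: -0.0331 × log₂(0.0331) = 0.1626
  p(2,2)=32/121: -0.2645 × log₂(0.2645) = 0.5075
H(X,Y) = 2.6684 bits


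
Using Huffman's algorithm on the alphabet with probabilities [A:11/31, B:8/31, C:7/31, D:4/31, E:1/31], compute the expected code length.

Huffman tree construction:
Combine smallest probabilities repeatedly
Resulting codes:
  A: 11 (length 2)
  B: 10 (length 2)
  C: 01 (length 2)
  D: 001 (length 3)
  E: 000 (length 3)
Average length = Σ p(s) × length(s) = 2.1613 bits


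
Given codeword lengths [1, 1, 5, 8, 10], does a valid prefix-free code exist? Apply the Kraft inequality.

Kraft inequality: Σ 2^(-l_i) ≤ 1 for prefix-free code
Calculating: 2^(-1) + 2^(-1) + 2^(-5) + 2^(-8) + 2^(-10)
= 0.5 + 0.5 + 0.03125 + 0.00390625 + 0.0009765625
= 1.0361
Since 1.0361 > 1, prefix-free code does not exist


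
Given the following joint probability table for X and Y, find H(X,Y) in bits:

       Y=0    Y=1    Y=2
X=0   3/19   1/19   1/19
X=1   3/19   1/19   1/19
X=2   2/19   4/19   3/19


H(X,Y) = -Σ p(x,y) log₂ p(x,y)
  p(0,0)=3/19: -0.1579 × log₂(0.1579) = 0.4205
  p(0,1)=1/19: -0.0526 × log₂(0.0526) = 0.2236
  p(0,2)=1/19: -0.0526 × log₂(0.0526) = 0.2236
  p(1,0)=3/19: -0.1579 × log₂(0.1579) = 0.4205
  p(1,1)=1/19: -0.0526 × log₂(0.0526) = 0.2236
  p(1,2)=1/19: -0.0526 × log₂(0.0526) = 0.2236
  p(2,0)=2/19: -0.1053 × log₂(0.1053) = 0.3419
  p(2,1)=4/19: -0.2105 × log₂(0.2105) = 0.4732
  p(2,2)=3/19: -0.1579 × log₂(0.1579) = 0.4205
H(X,Y) = 2.9708 bits


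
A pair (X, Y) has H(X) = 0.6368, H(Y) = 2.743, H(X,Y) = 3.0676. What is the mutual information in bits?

I(X;Y) = H(X) + H(Y) - H(X,Y)
I(X;Y) = 0.6368 + 2.743 - 3.0676 = 0.3122 bits


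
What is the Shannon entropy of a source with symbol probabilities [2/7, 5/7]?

H(X) = -Σ p(x) log₂ p(x)
  -2/7 × log₂(2/7) = 0.5164
  -5/7 × log₂(5/7) = 0.3467
H(X) = 0.8631 bits


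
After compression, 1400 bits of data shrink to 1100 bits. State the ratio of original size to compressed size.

Compression ratio = Original / Compressed
= 1400 / 1100 = 1.27:1


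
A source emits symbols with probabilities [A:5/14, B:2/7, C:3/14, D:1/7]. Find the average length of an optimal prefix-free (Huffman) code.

Huffman tree construction:
Combine smallest probabilities repeatedly
Resulting codes:
  A: 11 (length 2)
  B: 10 (length 2)
  C: 01 (length 2)
  D: 00 (length 2)
Average length = Σ p(s) × length(s) = 2.0000 bits


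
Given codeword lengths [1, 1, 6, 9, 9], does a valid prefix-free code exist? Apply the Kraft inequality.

Kraft inequality: Σ 2^(-l_i) ≤ 1 for prefix-free code
Calculating: 2^(-1) + 2^(-1) + 2^(-6) + 2^(-9) + 2^(-9)
= 0.5 + 0.5 + 0.015625 + 0.001953125 + 0.001953125
= 1.0195
Since 1.0195 > 1, prefix-free code does not exist


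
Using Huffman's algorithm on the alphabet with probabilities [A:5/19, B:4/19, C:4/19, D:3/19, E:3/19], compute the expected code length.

Huffman tree construction:
Combine smallest probabilities repeatedly
Resulting codes:
  A: 10 (length 2)
  B: 00 (length 2)
  C: 01 (length 2)
  D: 110 (length 3)
  E: 111 (length 3)
Average length = Σ p(s) × length(s) = 2.3158 bits


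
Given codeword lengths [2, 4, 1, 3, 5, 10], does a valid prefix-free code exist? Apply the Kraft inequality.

Kraft inequality: Σ 2^(-l_i) ≤ 1 for prefix-free code
Calculating: 2^(-2) + 2^(-4) + 2^(-1) + 2^(-3) + 2^(-5) + 2^(-10)
= 0.25 + 0.0625 + 0.5 + 0.125 + 0.03125 + 0.0009765625
= 0.9697
Since 0.9697 ≤ 1, prefix-free code exists


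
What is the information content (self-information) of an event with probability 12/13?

Information content I(x) = -log₂(p(x))
I = -log₂(12/13) = -log₂(0.9231)
I = 0.1155 bits


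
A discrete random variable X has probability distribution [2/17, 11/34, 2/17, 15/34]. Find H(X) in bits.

H(X) = -Σ p(x) log₂ p(x)
  -2/17 × log₂(2/17) = 0.3632
  -11/34 × log₂(11/34) = 0.5267
  -2/17 × log₂(2/17) = 0.3632
  -15/34 × log₂(15/34) = 0.5208
H(X) = 1.7740 bits


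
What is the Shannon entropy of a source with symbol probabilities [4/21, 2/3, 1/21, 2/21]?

H(X) = -Σ p(x) log₂ p(x)
  -4/21 × log₂(4/21) = 0.4557
  -2/3 × log₂(2/3) = 0.3900
  -1/21 × log₂(1/21) = 0.2092
  -2/21 × log₂(2/21) = 0.3231
H(X) = 1.3779 bits


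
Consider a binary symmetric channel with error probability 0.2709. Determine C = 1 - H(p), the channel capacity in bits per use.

For BSC with error probability p:
C = 1 - H(p) where H(p) is binary entropy
H(0.2709) = -0.2709 × log₂(0.2709) - 0.7291 × log₂(0.7291)
H(p) = 0.8428
C = 1 - 0.8428 = 0.1572 bits/use


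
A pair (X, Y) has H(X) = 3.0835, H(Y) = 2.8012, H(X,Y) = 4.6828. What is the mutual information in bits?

I(X;Y) = H(X) + H(Y) - H(X,Y)
I(X;Y) = 3.0835 + 2.8012 - 4.6828 = 1.2019 bits


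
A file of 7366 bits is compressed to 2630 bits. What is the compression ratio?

Compression ratio = Original / Compressed
= 7366 / 2630 = 2.80:1


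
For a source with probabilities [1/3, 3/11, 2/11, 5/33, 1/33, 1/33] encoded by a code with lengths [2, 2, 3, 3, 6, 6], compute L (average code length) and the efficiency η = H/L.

Average length L = Σ p_i × l_i = 2.5758 bits
Entropy H = 2.2049 bits
Efficiency η = H/L × 100% = 85.60%


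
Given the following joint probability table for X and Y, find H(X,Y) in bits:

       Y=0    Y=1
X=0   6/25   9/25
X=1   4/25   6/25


H(X,Y) = -Σ p(x,y) log₂ p(x,y)
  p(0,0)=6/25: -0.2400 × log₂(0.2400) = 0.4941
  p(0,1)=9/25: -0.3600 × log₂(0.3600) = 0.5306
  p(1,0)=4/25: -0.1600 × log₂(0.1600) = 0.4230
  p(1,1)=6/25: -0.2400 × log₂(0.2400) = 0.4941
H(X,Y) = 1.9419 bits


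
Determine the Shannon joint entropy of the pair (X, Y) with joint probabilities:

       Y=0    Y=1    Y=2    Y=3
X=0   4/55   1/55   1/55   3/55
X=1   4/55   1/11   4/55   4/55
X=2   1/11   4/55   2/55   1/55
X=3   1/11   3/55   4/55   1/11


H(X,Y) = -Σ p(x,y) log₂ p(x,y)
  p(0,0)=4/55: -0.0727 × log₂(0.0727) = 0.2750
  p(0,1)=1/55: -0.0182 × log₂(0.0182) = 0.1051
  p(0,2)=1/55: -0.0182 × log₂(0.0182) = 0.1051
  p(0,3)=3/55: -0.0545 × log₂(0.0545) = 0.2289
  p(1,0)=4/55: -0.0727 × log₂(0.0727) = 0.2750
  p(1,1)=1/11: -0.0909 × log₂(0.0909) = 0.3145
  p(1,2)=4/55: -0.0727 × log₂(0.0727) = 0.2750
  p(1,3)=4/55: -0.0727 × log₂(0.0727) = 0.2750
  p(2,0)=1/11: -0.0909 × log₂(0.0909) = 0.3145
  p(2,1)=4/55: -0.0727 × log₂(0.0727) = 0.2750
  p(2,2)=2/55: -0.0364 × log₂(0.0364) = 0.1739
  p(2,3)=1/55: -0.0182 × log₂(0.0182) = 0.1051
  p(3,0)=1/11: -0.0909 × log₂(0.0909) = 0.3145
  p(3,1)=3/55: -0.0545 × log₂(0.0545) = 0.2289
  p(3,2)=4/55: -0.0727 × log₂(0.0727) = 0.2750
  p(3,3)=1/11: -0.0909 × log₂(0.0909) = 0.3145
H(X,Y) = 3.8550 bits


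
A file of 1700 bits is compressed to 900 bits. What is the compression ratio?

Compression ratio = Original / Compressed
= 1700 / 900 = 1.89:1


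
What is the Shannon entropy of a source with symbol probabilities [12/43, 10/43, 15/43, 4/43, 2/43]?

H(X) = -Σ p(x) log₂ p(x)
  -12/43 × log₂(12/43) = 0.5139
  -10/43 × log₂(10/43) = 0.4894
  -15/43 × log₂(15/43) = 0.5300
  -4/43 × log₂(4/43) = 0.3187
  -2/43 × log₂(2/43) = 0.2059
H(X) = 2.0578 bits


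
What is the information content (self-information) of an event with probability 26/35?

Information content I(x) = -log₂(p(x))
I = -log₂(26/35) = -log₂(0.7429)
I = 0.4288 bits


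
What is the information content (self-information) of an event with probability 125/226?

Information content I(x) = -log₂(p(x))
I = -log₂(125/226) = -log₂(0.5531)
I = 0.8544 bits


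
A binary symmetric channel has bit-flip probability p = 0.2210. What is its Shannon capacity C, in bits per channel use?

For BSC with error probability p:
C = 1 - H(p) where H(p) is binary entropy
H(0.2210) = -0.2210 × log₂(0.2210) - 0.7790 × log₂(0.7790)
H(p) = 0.7620
C = 1 - 0.7620 = 0.2380 bits/use


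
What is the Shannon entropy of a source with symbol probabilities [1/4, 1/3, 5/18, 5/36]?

H(X) = -Σ p(x) log₂ p(x)
  -1/4 × log₂(1/4) = 0.5000
  -1/3 × log₂(1/3) = 0.5283
  -5/18 × log₂(5/18) = 0.5133
  -5/36 × log₂(5/36) = 0.3956
H(X) = 1.9372 bits


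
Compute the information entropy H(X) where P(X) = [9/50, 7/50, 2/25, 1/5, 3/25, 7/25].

H(X) = -Σ p(x) log₂ p(x)
  -9/50 × log₂(9/50) = 0.4453
  -7/50 × log₂(7/50) = 0.3971
  -2/25 × log₂(2/25) = 0.2915
  -1/5 × log₂(1/5) = 0.4644
  -3/25 × log₂(3/25) = 0.3671
  -7/25 × log₂(7/25) = 0.5142
H(X) = 2.4796 bits


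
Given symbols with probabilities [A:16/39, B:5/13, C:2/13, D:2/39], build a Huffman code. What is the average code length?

Huffman tree construction:
Combine smallest probabilities repeatedly
Resulting codes:
  A: 0 (length 1)
  B: 11 (length 2)
  C: 101 (length 3)
  D: 100 (length 3)
Average length = Σ p(s) × length(s) = 1.7949 bits


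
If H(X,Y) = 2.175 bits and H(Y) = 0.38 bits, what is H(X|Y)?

Chain rule: H(X,Y) = H(X|Y) + H(Y)
H(X|Y) = H(X,Y) - H(Y) = 2.175 - 0.38 = 1.795 bits


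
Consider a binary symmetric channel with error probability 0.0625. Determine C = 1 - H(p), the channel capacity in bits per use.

For BSC with error probability p:
C = 1 - H(p) where H(p) is binary entropy
H(0.0625) = -0.0625 × log₂(0.0625) - 0.9375 × log₂(0.9375)
H(p) = 0.3373
C = 1 - 0.3373 = 0.6627 bits/use


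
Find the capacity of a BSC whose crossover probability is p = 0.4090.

For BSC with error probability p:
C = 1 - H(p) where H(p) is binary entropy
H(0.4090) = -0.4090 × log₂(0.4090) - 0.5910 × log₂(0.5910)
H(p) = 0.9760
C = 1 - 0.9760 = 0.0240 bits/use


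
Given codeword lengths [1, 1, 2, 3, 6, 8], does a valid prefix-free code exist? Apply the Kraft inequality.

Kraft inequality: Σ 2^(-l_i) ≤ 1 for prefix-free code
Calculating: 2^(-1) + 2^(-1) + 2^(-2) + 2^(-3) + 2^(-6) + 2^(-8)
= 0.5 + 0.5 + 0.25 + 0.125 + 0.015625 + 0.00390625
= 1.3945
Since 1.3945 > 1, prefix-free code does not exist


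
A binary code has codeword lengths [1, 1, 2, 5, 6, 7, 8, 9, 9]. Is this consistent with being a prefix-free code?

Kraft inequality: Σ 2^(-l_i) ≤ 1 for prefix-free code
Calculating: 2^(-1) + 2^(-1) + 2^(-2) + 2^(-5) + 2^(-6) + 2^(-7) + 2^(-8) + 2^(-9) + 2^(-9)
= 0.5 + 0.5 + 0.25 + 0.03125 + 0.015625 + 0.0078125 + 0.00390625 + 0.001953125 + 0.001953125
= 1.3125
Since 1.3125 > 1, prefix-free code does not exist


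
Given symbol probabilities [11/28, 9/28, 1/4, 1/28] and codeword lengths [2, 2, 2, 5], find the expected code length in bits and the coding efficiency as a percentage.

Average length L = Σ p_i × l_i = 2.1071 bits
Entropy H = 1.7275 bits
Efficiency η = H/L × 100% = 81.99%


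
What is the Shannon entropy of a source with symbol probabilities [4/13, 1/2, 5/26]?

H(X) = -Σ p(x) log₂ p(x)
  -4/13 × log₂(4/13) = 0.5232
  -1/2 × log₂(1/2) = 0.5000
  -5/26 × log₂(5/26) = 0.4574
H(X) = 1.4806 bits


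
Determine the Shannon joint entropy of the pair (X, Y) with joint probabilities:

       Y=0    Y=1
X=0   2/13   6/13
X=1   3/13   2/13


H(X,Y) = -Σ p(x,y) log₂ p(x,y)
  p(0,0)=2/13: -0.1538 × log₂(0.1538) = 0.4155
  p(0,1)=6/13: -0.4615 × log₂(0.4615) = 0.5148
  p(1,0)=3/13: -0.2308 × log₂(0.2308) = 0.4882
  p(1,1)=2/13: -0.1538 × log₂(0.1538) = 0.4155
H(X,Y) = 1.8339 bits


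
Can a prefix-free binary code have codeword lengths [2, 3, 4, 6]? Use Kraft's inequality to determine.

Kraft inequality: Σ 2^(-l_i) ≤ 1 for prefix-free code
Calculating: 2^(-2) + 2^(-3) + 2^(-4) + 2^(-6)
= 0.25 + 0.125 + 0.0625 + 0.015625
= 0.4531
Since 0.4531 ≤ 1, prefix-free code exists


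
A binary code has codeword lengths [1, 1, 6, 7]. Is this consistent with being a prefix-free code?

Kraft inequality: Σ 2^(-l_i) ≤ 1 for prefix-free code
Calculating: 2^(-1) + 2^(-1) + 2^(-6) + 2^(-7)
= 0.5 + 0.5 + 0.015625 + 0.0078125
= 1.0234
Since 1.0234 > 1, prefix-free code does not exist


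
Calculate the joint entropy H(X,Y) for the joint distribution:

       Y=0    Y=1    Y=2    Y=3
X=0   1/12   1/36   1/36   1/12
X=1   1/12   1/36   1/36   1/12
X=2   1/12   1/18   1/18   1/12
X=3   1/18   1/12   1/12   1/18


H(X,Y) = -Σ p(x,y) log₂ p(x,y)
  p(0,0)=1/12: -0.0833 × log₂(0.0833) = 0.2987
  p(0,1)=1/36: -0.0278 × log₂(0.0278) = 0.1436
  p(0,2)=1/36: -0.0278 × log₂(0.0278) = 0.1436
  p(0,3)=1/12: -0.0833 × log₂(0.0833) = 0.2987
  p(1,0)=1/12: -0.0833 × log₂(0.0833) = 0.2987
  p(1,1)=1/36: -0.0278 × log₂(0.0278) = 0.1436
  p(1,2)=1/36: -0.0278 × log₂(0.0278) = 0.1436
  p(1,3)=1/12: -0.0833 × log₂(0.0833) = 0.2987
  p(2,0)=1/12: -0.0833 × log₂(0.0833) = 0.2987
  p(2,1)=1/18: -0.0556 × log₂(0.0556) = 0.2317
  p(2,2)=1/18: -0.0556 × log₂(0.0556) = 0.2317
  p(2,3)=1/12: -0.0833 × log₂(0.0833) = 0.2987
  p(3,0)=1/18: -0.0556 × log₂(0.0556) = 0.2317
  p(3,1)=1/12: -0.0833 × log₂(0.0833) = 0.2987
  p(3,2)=1/12: -0.0833 × log₂(0.0833) = 0.2987
  p(3,3)=1/18: -0.0556 × log₂(0.0556) = 0.2317
H(X,Y) = 3.8911 bits


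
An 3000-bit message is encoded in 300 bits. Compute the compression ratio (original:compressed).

Compression ratio = Original / Compressed
= 3000 / 300 = 10.00:1


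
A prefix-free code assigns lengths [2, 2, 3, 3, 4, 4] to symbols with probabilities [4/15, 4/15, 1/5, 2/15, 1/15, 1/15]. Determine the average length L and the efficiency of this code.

Average length L = Σ p_i × l_i = 2.6000 bits
Entropy H = 2.3899 bits
Efficiency η = H/L × 100% = 91.92%


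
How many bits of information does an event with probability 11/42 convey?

Information content I(x) = -log₂(p(x))
I = -log₂(11/42) = -log₂(0.2619)
I = 1.9329 bits


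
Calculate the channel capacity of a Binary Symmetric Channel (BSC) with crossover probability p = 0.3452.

For BSC with error probability p:
C = 1 - H(p) where H(p) is binary entropy
H(0.3452) = -0.3452 × log₂(0.3452) - 0.6548 × log₂(0.6548)
H(p) = 0.9297
C = 1 - 0.9297 = 0.0703 bits/use


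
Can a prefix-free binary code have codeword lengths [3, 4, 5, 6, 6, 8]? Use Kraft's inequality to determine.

Kraft inequality: Σ 2^(-l_i) ≤ 1 for prefix-free code
Calculating: 2^(-3) + 2^(-4) + 2^(-5) + 2^(-6) + 2^(-6) + 2^(-8)
= 0.125 + 0.0625 + 0.03125 + 0.015625 + 0.015625 + 0.00390625
= 0.2539
Since 0.2539 ≤ 1, prefix-free code exists


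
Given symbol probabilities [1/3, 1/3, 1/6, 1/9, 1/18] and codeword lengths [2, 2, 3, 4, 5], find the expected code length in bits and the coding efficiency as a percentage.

Average length L = Σ p_i × l_i = 2.5556 bits
Entropy H = 2.0713 bits
Efficiency η = H/L × 100% = 81.05%


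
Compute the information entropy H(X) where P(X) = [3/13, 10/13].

H(X) = -Σ p(x) log₂ p(x)
  -3/13 × log₂(3/13) = 0.4882
  -10/13 × log₂(10/13) = 0.2912
H(X) = 0.7793 bits


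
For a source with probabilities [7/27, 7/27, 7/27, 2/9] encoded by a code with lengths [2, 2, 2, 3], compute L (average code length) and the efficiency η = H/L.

Average length L = Σ p_i × l_i = 2.2222 bits
Entropy H = 1.9970 bits
Efficiency η = H/L × 100% = 89.86%


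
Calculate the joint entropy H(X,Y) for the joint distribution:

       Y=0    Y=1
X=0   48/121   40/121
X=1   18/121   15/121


H(X,Y) = -Σ p(x,y) log₂ p(x,y)
  p(0,0)=48/121: -0.3967 × log₂(0.3967) = 0.5292
  p(0,1)=40/121: -0.3306 × log₂(0.3306) = 0.5279
  p(1,0)=18/121: -0.1488 × log₂(0.1488) = 0.4089
  p(1,1)=15/121: -0.1240 × log₂(0.1240) = 0.3734
H(X,Y) = 1.8394 bits


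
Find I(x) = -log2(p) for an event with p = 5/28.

Information content I(x) = -log₂(p(x))
I = -log₂(5/28) = -log₂(0.1786)
I = 2.4854 bits


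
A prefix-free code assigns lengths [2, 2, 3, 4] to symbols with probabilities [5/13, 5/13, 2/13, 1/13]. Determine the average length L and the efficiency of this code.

Average length L = Σ p_i × l_i = 2.3077 bits
Entropy H = 1.7605 bits
Efficiency η = H/L × 100% = 76.29%


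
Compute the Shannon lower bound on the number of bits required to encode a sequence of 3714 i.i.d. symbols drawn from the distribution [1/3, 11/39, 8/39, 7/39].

Entropy H = 1.9569 bits/symbol
Minimum bits = H × n = 1.9569 × 3714
= 7267.99 bits


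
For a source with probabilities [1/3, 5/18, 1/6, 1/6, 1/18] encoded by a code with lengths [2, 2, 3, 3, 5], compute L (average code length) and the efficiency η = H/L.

Average length L = Σ p_i × l_i = 2.5000 bits
Entropy H = 2.1350 bits
Efficiency η = H/L × 100% = 85.40%


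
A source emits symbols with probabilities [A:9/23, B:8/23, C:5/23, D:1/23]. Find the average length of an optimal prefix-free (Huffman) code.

Huffman tree construction:
Combine smallest probabilities repeatedly
Resulting codes:
  A: 0 (length 1)
  B: 11 (length 2)
  C: 101 (length 3)
  D: 100 (length 3)
Average length = Σ p(s) × length(s) = 1.8696 bits


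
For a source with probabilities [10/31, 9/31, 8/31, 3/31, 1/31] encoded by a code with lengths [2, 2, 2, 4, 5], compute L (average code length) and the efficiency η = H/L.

Average length L = Σ p_i × l_i = 2.2903 bits
Entropy H = 2.0347 bits
Efficiency η = H/L × 100% = 88.84%


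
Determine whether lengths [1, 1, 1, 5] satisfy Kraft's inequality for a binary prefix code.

Kraft inequality: Σ 2^(-l_i) ≤ 1 for prefix-free code
Calculating: 2^(-1) + 2^(-1) + 2^(-1) + 2^(-5)
= 0.5 + 0.5 + 0.5 + 0.03125
= 1.5312
Since 1.5312 > 1, prefix-free code does not exist


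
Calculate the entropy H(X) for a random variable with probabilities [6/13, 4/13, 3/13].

H(X) = -Σ p(x) log₂ p(x)
  -6/13 × log₂(6/13) = 0.5148
  -4/13 × log₂(4/13) = 0.5232
  -3/13 × log₂(3/13) = 0.4882
H(X) = 1.5262 bits


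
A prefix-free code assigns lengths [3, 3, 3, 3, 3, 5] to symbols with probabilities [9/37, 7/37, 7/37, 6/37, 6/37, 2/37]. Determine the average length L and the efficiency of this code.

Average length L = Σ p_i × l_i = 3.1081 bits
Entropy H = 2.4837 bits
Efficiency η = H/L × 100% = 79.91%


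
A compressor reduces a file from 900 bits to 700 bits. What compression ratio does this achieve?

Compression ratio = Original / Compressed
= 900 / 700 = 1.29:1


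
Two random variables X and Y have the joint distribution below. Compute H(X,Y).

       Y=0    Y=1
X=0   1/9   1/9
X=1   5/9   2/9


H(X,Y) = -Σ p(x,y) log₂ p(x,y)
  p(0,0)=1/9: -0.1111 × log₂(0.1111) = 0.3522
  p(0,1)=1/9: -0.1111 × log₂(0.1111) = 0.3522
  p(1,0)=5/9: -0.5556 × log₂(0.5556) = 0.4711
  p(1,1)=2/9: -0.2222 × log₂(0.2222) = 0.4822
H(X,Y) = 1.6577 bits
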